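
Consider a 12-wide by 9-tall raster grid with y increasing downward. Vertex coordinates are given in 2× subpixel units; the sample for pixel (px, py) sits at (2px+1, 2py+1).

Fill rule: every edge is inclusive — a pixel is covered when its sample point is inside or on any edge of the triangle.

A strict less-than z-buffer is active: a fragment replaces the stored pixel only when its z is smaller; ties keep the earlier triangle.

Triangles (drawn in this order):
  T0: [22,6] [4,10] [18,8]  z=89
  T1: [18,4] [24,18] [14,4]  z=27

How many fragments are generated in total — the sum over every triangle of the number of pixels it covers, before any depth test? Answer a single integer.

T0:
  2·area = 20  (B↔C swapped to make it positive)
  edge (22, 6)→(18, 8): d=(-4,2) inclusive
  edge (18, 8)→(4, 10): d=(-14,2) inclusive
  edge (4, 10)→(22, 6): d=(18,-4) inclusive
    (9,3)@(19, 7): e=[2,12,6] → X
    (10,3)@(21, 7): e=[-2,8,14] → .
    (4,4)@(9, 9): e=[14,4,2] → X
    (5,4)@(11, 9): e=[10,0,10] → X  [on edge]
    (6,4)@(13, 9): e=[6,-4,18] → .
    (9,4)@(19, 9): e=[-6,-16,42] → .
    (4,5)@(9, 11): e=[6,-24,38] → .
    (5,5)@(11, 11): e=[2,-28,46] → .
  covered (3 px):
    . . . . . . . . . . . .
    . . . . . . . . . . . .
    . . . . . . . . . . . .
    . . . . . . . . . X . .
    . . . . X X . . . . . .
    . . . . . . . . . . . .
    . . . . . . . . . . . .
    . . . . . . . . . . . .
    . . . . . . . . . . . .
T1:
  2·area = 56
  edge (18, 4)→(24, 18): d=(6,14) inclusive
  edge (24, 18)→(14, 4): d=(-10,-14) inclusive
  edge (14, 4)→(18, 4): d=(4,0) inclusive
    (7,2)@(15, 5): e=[48,4,4] → X
    (8,2)@(17, 5): e=[20,32,4] → X
    (9,2)@(19, 5): e=[-8,60,4] → .
    (7,3)@(15, 7): e=[60,-16,12] → .
    (8,3)@(17, 7): e=[32,12,12] → X
    (9,3)@(19, 7): e=[4,40,12] → X
    (10,3)@(21, 7): e=[-24,68,12] → .
    (8,4)@(17, 9): e=[44,-8,20] → .
    (9,4)@(19, 9): e=[16,20,20] → X
    (10,4)@(21, 9): e=[-12,48,20] → .
    (9,5)@(19, 11): e=[28,0,28] → X  [on edge]
    (10,5)@(21, 11): e=[0,28,28] → X  [on edge]
  covered (8 px):
    . . . . . . . . . . . .
    . . . . . . . . . . . .
    . . . . . . . X X . . .
    . . . . . . . . X X . .
    . . . . . . . . . X . .
    . . . . . . . . . X X .
    . . . . . . . . . . X .
    . . . . . . . . . . . .
    . . . . . . . . . . . .

Final: 11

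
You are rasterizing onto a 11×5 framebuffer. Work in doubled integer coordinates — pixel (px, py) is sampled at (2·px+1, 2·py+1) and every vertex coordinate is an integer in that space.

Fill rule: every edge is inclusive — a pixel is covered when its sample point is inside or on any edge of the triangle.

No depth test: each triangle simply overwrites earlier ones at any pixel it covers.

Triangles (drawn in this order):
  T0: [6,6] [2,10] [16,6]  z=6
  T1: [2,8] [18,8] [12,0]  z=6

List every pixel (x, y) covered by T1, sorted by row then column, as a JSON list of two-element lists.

T0:
  2·area = 40  (B↔C swapped to make it positive)
  edge (6, 6)→(16, 6): d=(10,0) inclusive
  edge (16, 6)→(2, 10): d=(-14,4) inclusive
  edge (2, 10)→(6, 6): d=(4,-4) inclusive
    (5,0)@(11, 1): e=[-50,90,0] → .  [on edge]
    (4,1)@(9, 3): e=[-30,70,0] → .  [on edge]
    (3,2)@(7, 5): e=[-10,50,0] → .  [on edge]
    (2,3)@(5, 7): e=[10,30,0] → X  [on edge]
    (3,3)@(7, 7): e=[10,22,8] → X
    (4,3)@(9, 7): e=[10,14,16] → X
    (5,3)@(11, 7): e=[10,6,24] → X
    (6,3)@(13, 7): e=[10,-2,32] → .
    (1,4)@(3, 9): e=[30,10,0] → X  [on edge]
    (3,4)@(7, 9): e=[30,-6,16] → .
    (4,4)@(9, 9): e=[30,-14,24] → .
    (5,4)@(11, 9): e=[30,-22,32] → .
  covered (6 px):
    . . . . . . . . . . .
    . . . . . . . . . . .
    . . . . . . . . . . .
    . . X X X X . . . . .
    . X X . . . . . . . .
T1:
  2·area = 128  (B↔C swapped to make it positive)
  edge (2, 8)→(12, 0): d=(10,-8) inclusive
  edge (12, 0)→(18, 8): d=(6,8) inclusive
  edge (18, 8)→(2, 8): d=(-16,0) inclusive
    (5,0)@(11, 1): e=[2,14,112] → X
    (6,0)@(13, 1): e=[18,-2,112] → .
    (4,1)@(9, 3): e=[6,42,80] → X
    (6,1)@(13, 3): e=[38,10,80] → X
    (7,1)@(15, 3): e=[54,-6,80] → .
    (3,2)@(7, 5): e=[10,70,48] → X
    (7,2)@(15, 5): e=[74,6,48] → X
    (8,2)@(17, 5): e=[90,-10,48] → .
    (2,3)@(5, 7): e=[14,98,16] → X
    (8,3)@(17, 7): e=[110,2,16] → X
    (9,3)@(19, 7): e=[126,-14,16] → .
    (2,4)@(5, 9): e=[34,110,-16] → .
  covered (16 px):
    . . . . . X . . . . .
    . . . . X X X . . . .
    . . . X X X X X . . .
    . . X X X X X X X . .
    . . . . . . . . . . .

Final: [[5,0],[4,1],[5,1],[6,1],[3,2],[4,2],[5,2],[6,2],[7,2],[2,3],[3,3],[4,3],[5,3],[6,3],[7,3],[8,3]]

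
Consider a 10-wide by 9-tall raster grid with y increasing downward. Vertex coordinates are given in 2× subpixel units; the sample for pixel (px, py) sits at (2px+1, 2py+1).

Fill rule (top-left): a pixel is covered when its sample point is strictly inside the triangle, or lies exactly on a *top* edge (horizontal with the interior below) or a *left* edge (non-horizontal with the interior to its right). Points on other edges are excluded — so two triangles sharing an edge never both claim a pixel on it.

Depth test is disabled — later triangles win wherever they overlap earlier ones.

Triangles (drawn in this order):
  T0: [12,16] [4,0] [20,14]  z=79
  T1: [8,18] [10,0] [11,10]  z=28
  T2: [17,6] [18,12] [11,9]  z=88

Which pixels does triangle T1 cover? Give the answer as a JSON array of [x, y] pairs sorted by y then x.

T0:
  2·area = 144
  edge (12, 16)→(4, 0): d=(-8,-16) top-left  bias=+0
  edge (4, 0)→(20, 14): d=(16,14) right/bottom  bias=-1
  edge (20, 14)→(12, 16): d=(-8,2) right/bottom  bias=-1
    (2,0)@(5, 1): e=[8,2,134] → #
    (3,0)@(7, 1): e=[40,-26,130] → ·
    (2,1)@(5, 3): e=[-8,34,118] → ·
    (3,1)@(7, 3): e=[24,6,114] → #
    (4,1)@(9, 3): e=[56,-22,110] → ·
    (3,2)@(7, 5): e=[8,38,98] → #
    (4,2)@(9, 5): e=[40,10,94] → #
    (5,2)@(11, 5): e=[72,-18,90] → ·
    (3,3)@(7, 7): e=[-8,70,82] → ·
    (4,3)@(9, 7): e=[24,42,78] → #
    (5,3)@(11, 7): e=[56,14,74] → #
    (6,3)@(13, 7): e=[88,-14,70] → ·
  covered (18 px):
    · · # · · · · · · ·
    · · · # · · · · · ·
    · · · # # · · · · ·
    · · · · # # · · · ·
    · · · · # # # · · ·
    · · · · · # # # · ·
    · · · · · # # # # ·
    · · · · · · # # · ·
    · · · · · · · · · ·
T1:
  2·area = 38
  edge (8, 18)→(10, 0): d=(2,-18) top-left  bias=+0
  edge (10, 0)→(11, 10): d=(1,10) right/bottom  bias=-1
  edge (11, 10)→(8, 18): d=(-3,8) right/bottom  bias=-1
    (4,4)@(9, 9): e=[0,19,19] → #  [on edge]
    (5,4)@(11, 9): e=[36,-1,3] → ·
    (4,5)@(9, 11): e=[4,21,13] → #
    (5,5)@(11, 11): e=[40,1,-3] → ·
    (4,6)@(9, 13): e=[8,23,7] → #
    (5,6)@(11, 13): e=[44,3,-9] → ·
    (4,7)@(9, 15): e=[12,25,1] → #
    (5,7)@(11, 15): e=[48,5,-15] → ·
    (4,8)@(9, 17): e=[16,27,-5] → ·
  covered (4 px):
    · · · · · · · · · ·
    · · · · · · · · · ·
    · · · · · · · · · ·
    · · · · · · · · · ·
    · · · · # · · · · ·
    · · · · # · · · · ·
    · · · · # · · · · ·
    · · · · # · · · · ·
    · · · · · · · · · ·
T2:
  2·area = 39
  edge (17, 6)→(18, 12): d=(1,6) right/bottom  bias=-1
  edge (18, 12)→(11, 9): d=(-7,-3) top-left  bias=+0
  edge (11, 9)→(17, 6): d=(6,-3) top-left  bias=+0
    (9,2)@(19, 5): e=[-13,52,0] → ·  [on edge]
    (7,3)@(15, 7): e=[13,26,0] → #  [on edge]
    (8,3)@(17, 7): e=[1,32,6] → #
    (9,3)@(19, 7): e=[-11,38,12] → ·
    (5,4)@(11, 9): e=[39,0,0] → #  [on edge]
    (6,4)@(13, 9): e=[27,6,6] → #
    (9,4)@(19, 9): e=[-9,24,24] → ·
    (3,5)@(7, 11): e=[65,-26,0] → ·  [on edge]
    (5,5)@(11, 11): e=[41,-14,12] → ·
    (6,5)@(13, 11): e=[29,-8,18] → ·
    (7,5)@(15, 11): e=[17,-2,24] → ·
    (8,5)@(17, 11): e=[5,4,30] → #
    (1,6)@(3, 13): e=[91,-52,0] → ·  [on edge]
  covered (7 px):
    · · · · · · · · · ·
    · · · · · · · · · ·
    · · · · · · · · · ·
    · · · · · · · # # ·
    · · · · · # # # # ·
    · · · · · · · · # ·
    · · · · · · · · · ·
    · · · · · · · · · ·
    · · · · · · · · · ·

Answer: [[4,4],[4,5],[4,6],[4,7]]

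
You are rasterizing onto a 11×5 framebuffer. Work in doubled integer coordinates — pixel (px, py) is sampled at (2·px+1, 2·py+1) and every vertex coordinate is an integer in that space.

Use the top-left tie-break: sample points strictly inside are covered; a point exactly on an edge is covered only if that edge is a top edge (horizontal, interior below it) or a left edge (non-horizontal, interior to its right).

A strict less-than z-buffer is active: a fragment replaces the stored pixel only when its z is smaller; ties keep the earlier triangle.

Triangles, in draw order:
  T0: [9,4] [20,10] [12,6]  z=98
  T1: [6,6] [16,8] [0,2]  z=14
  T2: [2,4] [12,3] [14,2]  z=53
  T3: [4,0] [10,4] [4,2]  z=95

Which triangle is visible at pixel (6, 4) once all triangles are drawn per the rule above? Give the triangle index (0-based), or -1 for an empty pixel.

T0:
  2·area = 4
  edge (9, 4)→(20, 10): d=(11,6) right/bottom  bias=-1
  edge (20, 10)→(12, 6): d=(-8,-4) top-left  bias=+0
  edge (12, 6)→(9, 4): d=(-3,-2) top-left  bias=+0
  covered (0 px):
    · · · · · · · · · · ·
    · · · · · · · · · · ·
    · · · · · · · · · · ·
    · · · · · · · · · · ·
    · · · · · · · · · · ·
T1:
  2·area = 28  (B↔C swapped to make it positive)
  edge (6, 6)→(0, 2): d=(-6,-4) top-left  bias=+0
  edge (0, 2)→(16, 8): d=(16,6) right/bottom  bias=-1
  edge (16, 8)→(6, 6): d=(-10,-2) top-left  bias=+0
    (0,2)@(1, 5): e=[-14,42,0] → ·  [on edge]
    (2,2)@(5, 5): e=[2,18,8] → #
    (3,2)@(7, 5): e=[10,6,12] → #
    (4,2)@(9, 5): e=[18,-6,16] → ·
    (2,3)@(5, 7): e=[-10,50,-12] → ·
    (3,3)@(7, 7): e=[-2,38,-8] → ·
    (5,3)@(11, 7): e=[14,14,0] → #  [on edge]
    (6,3)@(13, 7): e=[22,2,4] → #
    (7,3)@(15, 7): e=[30,-10,8] → ·
    (5,4)@(11, 9): e=[2,46,-20] → ·
    (6,4)@(13, 9): e=[10,34,-16] → ·
    (10,4)@(21, 9): e=[42,-14,0] → ·  [on edge]
  covered (4 px):
    · · · · · · · · · · ·
    · · · · · · · · · · ·
    · · # # · · · · · · ·
    · · · · · # # · · · ·
    · · · · · · · · · · ·
T2:
  2·area = 8  (B↔C swapped to make it positive)
  edge (2, 4)→(14, 2): d=(12,-2) top-left  bias=+0
  edge (14, 2)→(12, 3): d=(-2,1) right/bottom  bias=-1
  edge (12, 3)→(2, 4): d=(-10,1) right/bottom  bias=-1
    (4,1)@(9, 3): e=[2,3,3] → #
    (5,1)@(11, 3): e=[6,1,1] → #
    (6,1)@(13, 3): e=[10,-1,-1] → ·
    (4,2)@(9, 5): e=[26,-1,-17] → ·
    (5,2)@(11, 5): e=[30,-3,-19] → ·
  covered (2 px):
    · · · · · · · · · · ·
    · · · · # # · · · · ·
    · · · · · · · · · · ·
    · · · · · · · · · · ·
    · · · · · · · · · · ·
T3:
  2·area = 12
  edge (4, 0)→(10, 4): d=(6,4) right/bottom  bias=-1
  edge (10, 4)→(4, 2): d=(-6,-2) top-left  bias=+0
  edge (4, 2)→(4, 0): d=(0,-2) top-left  bias=+0
    (0,0)@(1, 1): e=[18,0,-6] → ·  [on edge]
    (2,0)@(5, 1): e=[2,8,2] → #
    (3,0)@(7, 1): e=[-6,12,6] → ·
    (2,1)@(5, 3): e=[14,-4,2] → ·
    (3,1)@(7, 3): e=[6,0,6] → #  [on edge]
    (4,1)@(9, 3): e=[-2,4,10] → ·
    (3,2)@(7, 5): e=[18,-12,6] → ·
    (6,2)@(13, 5): e=[-6,0,18] → ·  [on edge]
    (9,3)@(19, 7): e=[-18,0,30] → ·  [on edge]
  covered (2 px):
    · · # · · · · · · · ·
    · · · # · · · · · · ·
    · · · · · · · · · · ·
    · · · · · · · · · · ·
    · · · · · · · · · · ·

Z-buffer (winner per pixel, '.' = empty):
  . . 3 . . . . . . . .
  . . . 3 2 2 . . . . .
  . . 1 1 . . . . . . .
  . . . . . 1 1 . . . .
  . . . . . . . . . . .

Result: -1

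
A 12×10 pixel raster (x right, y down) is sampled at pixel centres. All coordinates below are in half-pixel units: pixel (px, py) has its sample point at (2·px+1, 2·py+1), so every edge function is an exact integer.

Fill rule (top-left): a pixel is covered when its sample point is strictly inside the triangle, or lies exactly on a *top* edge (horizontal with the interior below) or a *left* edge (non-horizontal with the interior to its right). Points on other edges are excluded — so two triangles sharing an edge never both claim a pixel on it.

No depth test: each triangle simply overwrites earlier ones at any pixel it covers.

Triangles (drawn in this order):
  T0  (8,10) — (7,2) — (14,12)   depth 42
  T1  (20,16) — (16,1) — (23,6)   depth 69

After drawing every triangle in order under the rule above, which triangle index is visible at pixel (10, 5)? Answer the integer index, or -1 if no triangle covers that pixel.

T0:
  2·area = 46
  edge (8, 10)→(7, 2): d=(-1,-8) top-left  bias=+0
  edge (7, 2)→(14, 12): d=(7,10) right/bottom  bias=-1
  edge (14, 12)→(8, 10): d=(-6,-2) top-left  bias=+0
    (4,2)@(9, 5): e=[13,1,32] → #
    (5,2)@(11, 5): e=[29,-19,36] → ·
    (4,3)@(9, 7): e=[11,15,20] → #
    (5,3)@(11, 7): e=[27,-5,24] → ·
    (2,4)@(5, 9): e=[-23,69,0] → ·  [on edge]
    (4,4)@(9, 9): e=[9,29,8] → #
    (5,4)@(11, 9): e=[25,9,12] → #
    (6,4)@(13, 9): e=[41,-11,16] → ·
    (4,5)@(9, 11): e=[7,43,-4] → ·
    (5,5)@(11, 11): e=[23,23,0] → #  [on edge]
    (6,5)@(13, 11): e=[39,3,4] → #
    (7,5)@(15, 11): e=[55,-17,8] → ·
    (8,6)@(17, 13): e=[69,-23,0] → ·  [on edge]
    (11,7)@(23, 15): e=[115,-69,0] → ·  [on edge]
  covered (6 px):
    · · · · · · · · · · · ·
    · · · · · · · · · · · ·
    · · · · # · · · · · · ·
    · · · · # · · · · · · ·
    · · · · # # · · · · · ·
    · · · · · # # · · · · ·
    · · · · · · · · · · · ·
    · · · · · · · · · · · ·
    · · · · · · · · · · · ·
    · · · · · · · · · · · ·
T1:
  2·area = 85
  edge (20, 16)→(16, 1): d=(-4,-15) top-left  bias=+0
  edge (16, 1)→(23, 6): d=(7,5) right/bottom  bias=-1
  edge (23, 6)→(20, 16): d=(-3,10) right/bottom  bias=-1
    (8,1)@(17, 3): e=[7,9,69] → #
    (9,1)@(19, 3): e=[37,-1,49] → ·
    (8,2)@(17, 5): e=[-1,23,63] → ·
    (9,2)@(19, 5): e=[29,13,43] → #
    (10,2)@(21, 5): e=[59,3,23] → #
    (11,2)@(23, 5): e=[89,-7,3] → ·
    (9,3)@(19, 7): e=[21,27,37] → #
    (11,3)@(23, 7): e=[81,7,-3] → ·
    (9,4)@(19, 9): e=[13,41,31] → #
    (11,4)@(23, 9): e=[73,21,-9] → ·
    (9,5)@(19, 11): e=[5,55,25] → #
    (11,5)@(23, 11): e=[65,35,-15] → ·
  covered (9 px):
    · · · · · · · · · · · ·
    · · · · · · · · # · · ·
    · · · · · · · · · # # ·
    · · · · · · · · · # # ·
    · · · · · · · · · # # ·
    · · · · · · · · · # # ·
    · · · · · · · · · · · ·
    · · · · · · · · · · · ·
    · · · · · · · · · · · ·
    · · · · · · · · · · · ·

Z-buffer (winner per pixel, '.' = empty):
  . . . . . . . . . . . .
  . . . . . . . . 1 . . .
  . . . . 0 . . . . 1 1 .
  . . . . 0 . . . . 1 1 .
  . . . . 0 0 . . . 1 1 .
  . . . . . 0 0 . . 1 1 .
  . . . . . . . . . . . .
  . . . . . . . . . . . .
  . . . . . . . . . . . .
  . . . . . . . . . . . .

Final: 1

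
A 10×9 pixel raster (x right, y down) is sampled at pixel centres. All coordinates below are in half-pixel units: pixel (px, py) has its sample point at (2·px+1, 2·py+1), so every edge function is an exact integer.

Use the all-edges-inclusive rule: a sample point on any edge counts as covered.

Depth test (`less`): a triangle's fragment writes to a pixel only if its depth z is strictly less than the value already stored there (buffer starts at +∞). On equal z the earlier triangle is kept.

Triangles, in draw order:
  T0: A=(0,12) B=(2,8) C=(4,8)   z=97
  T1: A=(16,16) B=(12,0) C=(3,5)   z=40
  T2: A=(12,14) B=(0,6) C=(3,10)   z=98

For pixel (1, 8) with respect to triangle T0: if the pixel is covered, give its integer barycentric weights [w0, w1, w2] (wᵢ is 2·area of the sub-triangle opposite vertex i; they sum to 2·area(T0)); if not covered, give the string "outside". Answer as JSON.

T0:
  2·area = 8
  edge (0, 12)→(2, 8): d=(2,-4) inclusive
  edge (2, 8)→(4, 8): d=(2,0) inclusive
  edge (4, 8)→(0, 12): d=(-4,4) inclusive
    (5,0)@(11, 1): e=[22,-14,0] → ·  [on edge]
    (4,1)@(9, 3): e=[18,-10,0] → ·  [on edge]
    (3,2)@(7, 5): e=[14,-6,0] → ·  [on edge]
    (2,3)@(5, 7): e=[10,-2,0] → ·  [on edge]
    (1,4)@(3, 9): e=[6,2,0] → #  [on edge]
    (2,4)@(5, 9): e=[14,2,-8] → ·
    (0,5)@(1, 11): e=[2,6,0] → #  [on edge]
    (1,5)@(3, 11): e=[10,6,-8] → ·
    (0,6)@(1, 13): e=[6,10,-8] → ·
  covered (2 px):
    · · · · · · · · · ·
    · · · · · · · · · ·
    · · · · · · · · · ·
    · · · · · · · · · ·
    · # · · · · · · · ·
    # · · · · · · · · ·
    · · · · · · · · · ·
    · · · · · · · · · ·
    · · · · · · · · · ·
T1:
  2·area = 164  (B↔C swapped to make it positive)
  edge (16, 16)→(3, 5): d=(-13,-11) inclusive
  edge (3, 5)→(12, 0): d=(9,-5) inclusive
  edge (12, 0)→(16, 16): d=(4,16) inclusive
    (5,0)@(11, 1): e=[140,4,20] → #
    (6,0)@(13, 1): e=[162,14,-12] → ·
    (3,1)@(7, 3): e=[70,2,92] → #
    (4,1)@(9, 3): e=[92,12,60] → #
    (6,1)@(13, 3): e=[136,32,-4] → ·
    (1,2)@(3, 5): e=[0,0,164] → #  [on edge]
    (2,2)@(5, 5): e=[22,10,132] → #
    (6,2)@(13, 5): e=[110,50,4] → #
    (7,2)@(15, 5): e=[132,60,-28] → ·
    (1,3)@(3, 7): e=[-26,18,172] → ·
    (2,3)@(5, 7): e=[-4,28,140] → ·
    (3,3)@(7, 7): e=[18,38,108] → #
  covered (22 px):
    · · · · · # · · · ·
    · · · # # # · · · ·
    · # # # # # # · · ·
    · · · # # # # · · ·
    · · · · # # # · · ·
    · · · · · # # · · ·
    · · · · · · # # · ·
    · · · · · · · # · ·
    · · · · · · · · · ·
T2:
  2·area = 24  (B↔C swapped to make it positive)
  edge (12, 14)→(3, 10): d=(-9,-4) inclusive
  edge (3, 10)→(0, 6): d=(-3,-4) inclusive
  edge (0, 6)→(12, 14): d=(12,8) inclusive
    (0,3)@(1, 7): e=[19,1,4] → #
    (1,3)@(3, 7): e=[27,9,-12] → ·
    (0,4)@(1, 9): e=[1,-5,28] → ·
    (1,4)@(3, 9): e=[9,3,12] → #
    (2,4)@(5, 9): e=[17,11,-4] → ·
    (1,5)@(3, 11): e=[-9,-3,36] → ·
    (3,5)@(7, 11): e=[7,13,4] → #
    (4,5)@(9, 11): e=[15,21,-12] → ·
    (3,6)@(7, 13): e=[-11,7,28] → ·
  covered (3 px):
    · · · · · · · · · ·
    · · · · · · · · · ·
    · · · · · · · · · ·
    # · · · · · · · · ·
    · # · · · · · · · ·
    · · · # · · · · · ·
    · · · · · · · · · ·
    · · · · · · · · · ·
    · · · · · · · · · ·

Answer: "outside"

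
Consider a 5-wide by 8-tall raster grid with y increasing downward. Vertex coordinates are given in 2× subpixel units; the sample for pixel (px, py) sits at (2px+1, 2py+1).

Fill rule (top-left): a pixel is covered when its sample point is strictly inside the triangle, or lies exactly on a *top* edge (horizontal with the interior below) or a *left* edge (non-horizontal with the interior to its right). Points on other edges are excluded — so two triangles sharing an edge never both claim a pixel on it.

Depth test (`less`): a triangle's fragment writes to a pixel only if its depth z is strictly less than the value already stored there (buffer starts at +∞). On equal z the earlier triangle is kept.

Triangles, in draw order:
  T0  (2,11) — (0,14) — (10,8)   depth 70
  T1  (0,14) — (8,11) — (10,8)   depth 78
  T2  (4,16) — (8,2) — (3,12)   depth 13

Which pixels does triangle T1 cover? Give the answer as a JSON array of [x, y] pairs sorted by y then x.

T0:
  2·area = 18  (B↔C swapped to make it positive)
  edge (2, 11)→(10, 8): d=(8,-3) top-left  bias=+0
  edge (10, 8)→(0, 14): d=(-10,6) right/bottom  bias=-1
  edge (0, 14)→(2, 11): d=(2,-3) top-left  bias=+0
    (1,5)@(3, 11): e=[3,12,3] → #
    (2,5)@(5, 11): e=[9,0,9] → ·  [on edge]
    (0,6)@(1, 13): e=[13,4,1] → #
    (1,6)@(3, 13): e=[19,-8,7] → ·
    (0,7)@(1, 15): e=[29,-16,5] → ·
  covered (2 px):
    · · · · ·
    · · · · ·
    · · · · ·
    · · · · ·
    · · · · ·
    · # · · ·
    # · · · ·
    · · · · ·
T1:
  2·area = 18  (B↔C swapped to make it positive)
  edge (0, 14)→(10, 8): d=(10,-6) top-left  bias=+0
  edge (10, 8)→(8, 11): d=(-2,3) right/bottom  bias=-1
  edge (8, 11)→(0, 14): d=(-8,3) right/bottom  bias=-1
    (4,4)@(9, 9): e=[4,1,13] → #
    (2,5)@(5, 11): e=[0,9,9] → #  [on edge]
    (3,5)@(7, 11): e=[12,3,3] → #
    (4,5)@(9, 11): e=[24,-3,-3] → ·
    (2,6)@(5, 13): e=[20,5,-7] → ·
    (3,6)@(7, 13): e=[32,-1,-13] → ·
  covered (3 px):
    · · · · ·
    · · · · ·
    · · · · ·
    · · · · ·
    · · · · #
    · · # # ·
    · · · · ·
    · · · · ·
T2:
  2·area = 30  (B↔C swapped to make it positive)
  edge (4, 16)→(3, 12): d=(-1,-4) top-left  bias=+0
  edge (3, 12)→(8, 2): d=(5,-10) top-left  bias=+0
  edge (8, 2)→(4, 16): d=(-4,14) right/bottom  bias=-1
    (3,2)@(7, 5): e=[23,5,2] → #
    (4,2)@(9, 5): e=[31,25,-26] → ·
    (3,3)@(7, 7): e=[21,15,-6] → ·
    (2,4)@(5, 9): e=[11,5,14] → #
    (3,4)@(7, 9): e=[19,25,-14] → ·
    (2,5)@(5, 11): e=[9,15,6] → #
    (3,5)@(7, 11): e=[17,35,-22] → ·
    (2,6)@(5, 13): e=[7,25,-2] → ·
  covered (3 px):
    · · · · ·
    · · · · ·
    · · · # ·
    · · · · ·
    · · # · ·
    · · # · ·
    · · · · ·
    · · · · ·

Result: [[4,4],[2,5],[3,5]]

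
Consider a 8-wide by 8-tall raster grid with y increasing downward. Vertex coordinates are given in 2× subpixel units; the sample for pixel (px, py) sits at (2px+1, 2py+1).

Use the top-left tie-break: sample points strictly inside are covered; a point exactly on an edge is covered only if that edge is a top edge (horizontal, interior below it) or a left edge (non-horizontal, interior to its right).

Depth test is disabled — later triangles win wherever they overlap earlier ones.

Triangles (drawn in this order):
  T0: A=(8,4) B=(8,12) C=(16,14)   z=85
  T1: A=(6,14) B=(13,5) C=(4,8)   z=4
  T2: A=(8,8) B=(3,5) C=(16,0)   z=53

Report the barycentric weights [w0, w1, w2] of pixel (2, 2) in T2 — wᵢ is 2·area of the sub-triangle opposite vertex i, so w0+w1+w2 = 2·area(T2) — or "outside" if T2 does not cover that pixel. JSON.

T0:
  2·area = 64  (B↔C swapped to make it positive)
  edge (8, 4)→(16, 14): d=(8,10) right/bottom  bias=-1
  edge (16, 14)→(8, 12): d=(-8,-2) top-left  bias=+0
  edge (8, 12)→(8, 4): d=(0,-8) top-left  bias=+0
    (4,3)@(9, 7): e=[14,42,8] → █
    (5,3)@(11, 7): e=[-6,46,24] → ·
    (4,4)@(9, 9): e=[30,26,8] → █
    (5,4)@(11, 9): e=[10,30,24] → █
    (6,4)@(13, 9): e=[-10,34,40] → ·
    (4,5)@(9, 11): e=[46,10,8] → █
    (6,5)@(13, 11): e=[6,18,40] → █
    (7,5)@(15, 11): e=[-14,22,56] → ·
    (4,6)@(9, 13): e=[62,-6,8] → ·
    (5,6)@(11, 13): e=[42,-2,24] → ·
    (6,6)@(13, 13): e=[22,2,40] → █
    (7,6)@(15, 13): e=[2,6,56] → █
  covered (8 px):
    · · · · · · · ·
    · · · · · · · ·
    · · · · · · · ·
    · · · · █ · · ·
    · · · · █ █ · ·
    · · · · █ █ █ ·
    · · · · · · █ █
    · · · · · · · ·
T1:
  2·area = 60  (B↔C swapped to make it positive)
  edge (6, 14)→(4, 8): d=(-2,-6) top-left  bias=+0
  edge (4, 8)→(13, 5): d=(9,-3) top-left  bias=+0
  edge (13, 5)→(6, 14): d=(-7,9) right/bottom  bias=-1
    (1,2)@(3, 5): e=[0,-30,90] → ·  [on edge]
    (6,2)@(13, 5): e=[60,0,0] → ·  [on edge]
    (3,3)@(7, 7): e=[20,0,40] → █  [on edge]
    (4,3)@(9, 7): e=[32,6,22] → █
    (5,3)@(11, 7): e=[44,12,4] → █
    (6,3)@(13, 7): e=[56,18,-14] → ·
    (0,4)@(1, 9): e=[-20,0,80] → ·  [on edge]
    (2,4)@(5, 9): e=[4,12,44] → █
    (5,4)@(11, 9): e=[40,30,-10] → ·
    (2,5)@(5, 11): e=[0,30,30] → █  [on edge]
    (4,5)@(9, 11): e=[24,42,-6] → ·
    (2,6)@(5, 13): e=[-4,48,16] → ·
  covered (8 px):
    · · · · · · · ·
    · · · · · · · ·
    · · · · · · · ·
    · · · █ █ █ · ·
    · · █ █ █ · · ·
    · · █ █ · · · ·
    · · · · · · · ·
    · · · · · · · ·
T2:
  2·area = 64
  edge (8, 8)→(3, 5): d=(-5,-3) top-left  bias=+0
  edge (3, 5)→(16, 0): d=(13,-5) top-left  bias=+0
  edge (16, 0)→(8, 8): d=(-8,8) right/bottom  bias=-1
    (7,0)@(15, 1): e=[56,8,0] → ·  [on edge]
    (4,1)@(9, 3): e=[28,4,32] → █
    (5,1)@(11, 3): e=[34,14,16] → █
    (6,1)@(13, 3): e=[40,24,0] → ·  [on edge]
    (1,2)@(3, 5): e=[0,0,64] → █  [on edge]
    (2,2)@(5, 5): e=[6,10,48] → █
    (3,2)@(7, 5): e=[12,20,32] → █
    (5,2)@(11, 5): e=[24,40,0] → ·  [on edge]
    (1,3)@(3, 7): e=[-10,26,48] → ·
    (2,3)@(5, 7): e=[-4,36,32] → ·
    (3,3)@(7, 7): e=[2,46,16] → █
    (4,3)@(9, 7): e=[8,56,0] → ·  [on edge]
    (3,4)@(7, 9): e=[-8,72,0] → ·  [on edge]
    (2,5)@(5, 11): e=[-24,88,0] → ·  [on edge]
    (6,5)@(13, 11): e=[0,128,-64] → ·  [on edge]
    (1,6)@(3, 13): e=[-40,104,0] → ·  [on edge]
    (0,7)@(1, 15): e=[-56,120,0] → ·  [on edge]
  covered (7 px):
    · · · · · · · ·
    · · · · █ █ · ·
    · █ █ █ █ · · ·
    · · · █ · · · ·
    · · · · · · · ·
    · · · · · · · ·
    · · · · · · · ·
    · · · · · · · ·

Final: [10,48,6]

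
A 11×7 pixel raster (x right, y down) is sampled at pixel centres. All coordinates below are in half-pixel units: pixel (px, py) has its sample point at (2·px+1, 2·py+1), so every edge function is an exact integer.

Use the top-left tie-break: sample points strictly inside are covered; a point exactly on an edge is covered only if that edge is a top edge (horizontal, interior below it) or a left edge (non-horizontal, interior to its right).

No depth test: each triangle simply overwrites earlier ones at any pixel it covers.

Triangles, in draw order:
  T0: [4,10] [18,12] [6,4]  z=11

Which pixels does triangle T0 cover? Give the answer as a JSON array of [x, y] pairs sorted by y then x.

T0:
  2·area = 88  (B↔C swapped to make it positive)
  edge (4, 10)→(6, 4): d=(2,-6) top-left  bias=+0
  edge (6, 4)→(18, 12): d=(12,8) right/bottom  bias=-1
  edge (18, 12)→(4, 10): d=(-14,-2) top-left  bias=+0
    (3,0)@(7, 1): e=[0,-44,132] → ·  [on edge]
    (3,2)@(7, 5): e=[8,4,76] → █
    (4,2)@(9, 5): e=[20,-12,80] → ·
    (2,3)@(5, 7): e=[0,44,44] → █  [on edge]
    (4,3)@(9, 7): e=[24,12,52] → █
    (5,3)@(11, 7): e=[36,-4,56] → ·
    (2,4)@(5, 9): e=[4,68,16] → █
    (5,4)@(11, 9): e=[40,20,28] → █
    (6,4)@(13, 9): e=[52,4,32] → █
    (7,4)@(15, 9): e=[64,-12,36] → ·
    (2,5)@(5, 11): e=[8,92,-12] → ·
    (3,5)@(7, 11): e=[20,76,-8] → ·
    (5,5)@(11, 11): e=[44,44,0] → █  [on edge]
    (1,6)@(3, 13): e=[0,132,-44] → ·  [on edge]
  covered (12 px):
    · · · · · · · · · · ·
    · · · · · · · · · · ·
    · · · █ · · · · · · ·
    · · █ █ █ · · · · · ·
    · · █ █ █ █ █ · · · ·
    · · · · · █ █ █ · · ·
    · · · · · · · · · · ·

Result: [[3,2],[2,3],[3,3],[4,3],[2,4],[3,4],[4,4],[5,4],[6,4],[5,5],[6,5],[7,5]]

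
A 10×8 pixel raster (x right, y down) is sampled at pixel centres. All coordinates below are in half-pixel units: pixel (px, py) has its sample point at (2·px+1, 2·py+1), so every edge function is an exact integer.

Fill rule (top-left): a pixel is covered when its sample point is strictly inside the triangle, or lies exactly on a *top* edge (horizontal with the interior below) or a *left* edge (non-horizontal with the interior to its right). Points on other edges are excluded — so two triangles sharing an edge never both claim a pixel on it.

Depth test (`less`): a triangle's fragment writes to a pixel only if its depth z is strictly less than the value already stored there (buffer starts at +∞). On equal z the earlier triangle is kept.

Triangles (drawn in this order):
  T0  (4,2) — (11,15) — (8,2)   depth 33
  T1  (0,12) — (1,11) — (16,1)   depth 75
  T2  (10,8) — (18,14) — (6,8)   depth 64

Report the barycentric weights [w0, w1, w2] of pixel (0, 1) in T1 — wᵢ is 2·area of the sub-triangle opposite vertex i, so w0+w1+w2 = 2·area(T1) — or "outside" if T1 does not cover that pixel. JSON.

T0:
  2·area = 52  (B↔C swapped to make it positive)
  edge (4, 2)→(8, 2): d=(4,0) top-left  bias=+0
  edge (8, 2)→(11, 15): d=(3,13) right/bottom  bias=-1
  edge (11, 15)→(4, 2): d=(-7,-13) top-left  bias=+0
    (2,1)@(5, 3): e=[4,42,6] → █
    (3,1)@(7, 3): e=[4,16,32] → █
    (4,1)@(9, 3): e=[4,-10,58] → ·
    (2,2)@(5, 5): e=[12,48,-8] → ·
    (3,2)@(7, 5): e=[12,22,18] → █
    (4,2)@(9, 5): e=[12,-4,44] → ·
    (3,3)@(7, 7): e=[20,28,4] → █
    (4,3)@(9, 7): e=[20,2,30] → █
    (5,3)@(11, 7): e=[20,-24,56] → ·
    (3,4)@(7, 9): e=[28,34,-10] → ·
    (4,4)@(9, 9): e=[28,8,16] → █
    (5,4)@(11, 9): e=[28,-18,42] → ·
    (5,7)@(11, 15): e=[52,0,0] → ·  [on edge]
  covered (7 px):
    · · · · · · · · · ·
    · · █ █ · · · · · ·
    · · · █ · · · · · ·
    · · · █ █ · · · · ·
    · · · · █ · · · · ·
    · · · · █ · · · · ·
    · · · · · · · · · ·
    · · · · · · · · · ·
T1:
  2·area = 5
  edge (0, 12)→(1, 11): d=(1,-1) top-left  bias=+0
  edge (1, 11)→(16, 1): d=(15,-10) top-left  bias=+0
  edge (16, 1)→(0, 12): d=(-16,11) right/bottom  bias=-1
    (5,0)@(11, 1): e=[0,-50,55] → ·  [on edge]
    (4,1)@(9, 3): e=[0,-40,45] → ·  [on edge]
    (6,1)@(13, 3): e=[4,0,1] → █  [on edge]
    (7,1)@(15, 3): e=[6,20,-21] → ·
    (3,2)@(7, 5): e=[0,-30,35] → ·  [on edge]
    (6,2)@(13, 5): e=[6,30,-31] → ·
    (2,3)@(5, 7): e=[0,-20,25] → ·  [on edge]
    (3,3)@(7, 7): e=[2,0,3] → █  [on edge]
    (4,3)@(9, 7): e=[4,20,-19] → ·
    (1,4)@(3, 9): e=[0,-10,15] → ·  [on edge]
    (3,4)@(7, 9): e=[4,30,-29] → ·
    (0,5)@(1, 11): e=[0,0,5] → █  [on edge]
  covered (3 px):
    · · · · · · · · · ·
    · · · · · · █ · · ·
    · · · · · · · · · ·
    · · · █ · · · · · ·
    · · · · · · · · · ·
    █ · · · · · · · · ·
    · · · · · · · · · ·
    · · · · · · · · · ·
T2:
  2·area = 24
  edge (10, 8)→(18, 14): d=(8,6) right/bottom  bias=-1
  edge (18, 14)→(6, 8): d=(-12,-6) top-left  bias=+0
  edge (6, 8)→(10, 8): d=(4,0) top-left  bias=+0
    (4,4)@(9, 9): e=[14,6,4] → █
    (5,4)@(11, 9): e=[2,18,4] → █
    (6,4)@(13, 9): e=[-10,30,4] → ·
    (4,5)@(9, 11): e=[30,-18,12] → ·
    (5,5)@(11, 11): e=[18,-6,12] → ·
    (6,5)@(13, 11): e=[6,6,12] → █
    (7,5)@(15, 11): e=[-6,18,12] → ·
    (6,6)@(13, 13): e=[22,-18,20] → ·
  covered (3 px):
    · · · · · · · · · ·
    · · · · · · · · · ·
    · · · · · · · · · ·
    · · · · · · · · · ·
    · · · · █ █ · · · ·
    · · · · · · █ · · ·
    · · · · · · · · · ·
    · · · · · · · · · ·

Final: "outside"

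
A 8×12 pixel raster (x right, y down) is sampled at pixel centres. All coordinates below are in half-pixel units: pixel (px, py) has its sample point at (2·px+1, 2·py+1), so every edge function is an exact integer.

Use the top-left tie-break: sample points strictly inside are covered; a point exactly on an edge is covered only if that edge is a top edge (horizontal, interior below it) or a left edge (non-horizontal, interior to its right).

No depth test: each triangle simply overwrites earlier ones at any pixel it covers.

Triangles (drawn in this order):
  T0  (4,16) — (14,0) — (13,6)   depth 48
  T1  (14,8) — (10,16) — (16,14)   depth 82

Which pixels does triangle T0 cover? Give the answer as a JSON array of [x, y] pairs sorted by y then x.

T0:
  2·area = 44
  edge (4, 16)→(14, 0): d=(10,-16) top-left  bias=+0
  edge (14, 0)→(13, 6): d=(-1,6) right/bottom  bias=-1
  edge (13, 6)→(4, 16): d=(-9,10) right/bottom  bias=-1
    (6,1)@(13, 3): e=[14,3,27] → #
    (7,1)@(15, 3): e=[46,-9,7] → ·
    (5,2)@(11, 5): e=[2,13,29] → #
    (7,2)@(15, 5): e=[66,-11,-11] → ·
    (5,3)@(11, 7): e=[22,11,11] → #
    (6,3)@(13, 7): e=[54,-1,-9] → ·
    (4,4)@(9, 9): e=[10,21,13] → #
    (5,4)@(11, 9): e=[42,9,-7] → ·
    (4,5)@(9, 11): e=[30,19,-5] → ·
  covered (5 px):
    · · · · · · · ·
    · · · · · · # ·
    · · · · · # # ·
    · · · · · # · ·
    · · · · # · · ·
    · · · · · · · ·
    · · · · · · · ·
    · · · · · · · ·
    · · · · · · · ·
    · · · · · · · ·
    · · · · · · · ·
    · · · · · · · ·
T1:
  2·area = 40  (B↔C swapped to make it positive)
  edge (14, 8)→(16, 14): d=(2,6) right/bottom  bias=-1
  edge (16, 14)→(10, 16): d=(-6,2) right/bottom  bias=-1
  edge (10, 16)→(14, 8): d=(4,-8) top-left  bias=+0
    (6,2)@(13, 5): e=[0,60,-20] → ·  [on edge]
    (6,5)@(13, 11): e=[12,24,4] → #
    (7,5)@(15, 11): e=[0,20,20] → ·  [on edge]
    (6,6)@(13, 13): e=[16,12,12] → #
    (7,6)@(15, 13): e=[4,8,28] → #
    (5,7)@(11, 15): e=[32,4,4] → #
    (6,7)@(13, 15): e=[20,0,20] → ·  [on edge]
    (7,7)@(15, 15): e=[8,-4,36] → ·
    (3,8)@(7, 17): e=[60,0,-20] → ·  [on edge]
    (5,8)@(11, 17): e=[36,-8,12] → ·
    (0,9)@(1, 19): e=[100,0,-60] → ·  [on edge]
  covered (4 px):
    · · · · · · · ·
    · · · · · · · ·
    · · · · · · · ·
    · · · · · · · ·
    · · · · · · · ·
    · · · · · · # ·
    · · · · · · # #
    · · · · · # · ·
    · · · · · · · ·
    · · · · · · · ·
    · · · · · · · ·
    · · · · · · · ·

Answer: [[6,1],[5,2],[6,2],[5,3],[4,4]]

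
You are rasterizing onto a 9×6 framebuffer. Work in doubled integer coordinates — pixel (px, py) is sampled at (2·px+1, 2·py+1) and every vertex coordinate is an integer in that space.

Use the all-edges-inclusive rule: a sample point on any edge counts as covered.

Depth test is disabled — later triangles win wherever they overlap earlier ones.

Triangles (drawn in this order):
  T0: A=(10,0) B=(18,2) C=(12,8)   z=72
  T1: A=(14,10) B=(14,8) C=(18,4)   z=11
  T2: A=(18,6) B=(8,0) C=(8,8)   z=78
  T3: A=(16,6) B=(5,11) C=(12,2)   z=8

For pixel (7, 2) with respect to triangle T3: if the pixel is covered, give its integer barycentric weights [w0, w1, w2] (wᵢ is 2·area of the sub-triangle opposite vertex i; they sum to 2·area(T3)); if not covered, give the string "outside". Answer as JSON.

T0:
  2·area = 60
  edge (10, 0)→(18, 2): d=(8,2) inclusive
  edge (18, 2)→(12, 8): d=(-6,6) inclusive
  edge (12, 8)→(10, 0): d=(-2,-8) inclusive
    (5,0)@(11, 1): e=[6,48,6] → #
    (6,0)@(13, 1): e=[2,36,22] → #
    (7,0)@(15, 1): e=[-2,24,38] → ·
    (5,1)@(11, 3): e=[22,36,2] → #
    (7,1)@(15, 3): e=[14,12,34] → #
    (8,1)@(17, 3): e=[10,0,50] → #  [on edge]
    (5,2)@(11, 5): e=[38,24,-2] → ·
    (6,2)@(13, 5): e=[34,12,14] → #
    (7,2)@(15, 5): e=[30,0,30] → #  [on edge]
    (8,2)@(17, 5): e=[26,-12,46] → ·
    (6,3)@(13, 7): e=[50,0,10] → #  [on edge]
    (7,3)@(15, 7): e=[46,-12,26] → ·
    (5,4)@(11, 9): e=[70,0,-10] → ·  [on edge]
    (4,5)@(9, 11): e=[90,0,-30] → ·  [on edge]
  covered (9 px):
    · · · · · # # · ·
    · · · · · # # # #
    · · · · · · # # ·
    · · · · · · # · ·
    · · · · · · · · ·
    · · · · · · · · ·
T1:
  2·area = 8
  edge (14, 10)→(14, 8): d=(0,-2) inclusive
  edge (14, 8)→(18, 4): d=(4,-4) inclusive
  edge (18, 4)→(14, 10): d=(-4,6) inclusive
    (8,2)@(17, 5): e=[6,0,2] → #  [on edge]
    (7,3)@(15, 7): e=[2,0,6] → #  [on edge]
    (8,3)@(17, 7): e=[6,8,-6] → ·
    (6,4)@(13, 9): e=[-2,0,10] → ·  [on edge]
    (7,4)@(15, 9): e=[2,8,-2] → ·
    (5,5)@(11, 11): e=[-6,0,14] → ·  [on edge]
  covered (2 px):
    · · · · · · · · ·
    · · · · · · · · ·
    · · · · · · · · #
    · · · · · · · # ·
    · · · · · · · · ·
    · · · · · · · · ·
T2:
  2·area = 80  (B↔C swapped to make it positive)
  edge (18, 6)→(8, 8): d=(-10,2) inclusive
  edge (8, 8)→(8, 0): d=(0,-8) inclusive
  edge (8, 0)→(18, 6): d=(10,6) inclusive
    (4,0)@(9, 1): e=[68,8,4] → #
    (5,0)@(11, 1): e=[64,24,-8] → ·
    (4,1)@(9, 3): e=[48,8,24] → #
    (5,1)@(11, 3): e=[44,24,12] → #
    (6,1)@(13, 3): e=[40,40,0] → #  [on edge]
    (7,1)@(15, 3): e=[36,56,-12] → ·
    (4,2)@(9, 5): e=[28,8,44] → #
    (7,2)@(15, 5): e=[16,56,8] → #
    (8,2)@(17, 5): e=[12,72,-4] → ·
    (4,3)@(9, 7): e=[8,8,64] → #
    (6,3)@(13, 7): e=[0,40,40] → #  [on edge]
    (7,3)@(15, 7): e=[-4,56,28] → ·
    (1,4)@(3, 9): e=[0,-40,120] → ·  [on edge]
  covered (11 px):
    · · · · # · · · ·
    · · · · # # # · ·
    · · · · # # # # ·
    · · · · # # # · ·
    · · · · · · · · ·
    · · · · · · · · ·
T3:
  2·area = 64
  edge (16, 6)→(5, 11): d=(-11,5) inclusive
  edge (5, 11)→(12, 2): d=(7,-9) inclusive
  edge (12, 2)→(16, 6): d=(4,4) inclusive
    (5,0)@(11, 1): e=[80,-16,0] → ·  [on edge]
    (6,1)@(13, 3): e=[48,16,0] → #  [on edge]
    (7,1)@(15, 3): e=[38,34,-8] → ·
    (5,2)@(11, 5): e=[36,12,16] → #
    (7,2)@(15, 5): e=[16,48,0] → #  [on edge]
    (8,2)@(17, 5): e=[6,66,-8] → ·
    (4,3)@(9, 7): e=[24,8,32] → #
    (7,3)@(15, 7): e=[-6,62,8] → ·
    (8,3)@(17, 7): e=[-16,80,0] → ·  [on edge]
    (3,4)@(7, 9): e=[12,4,48] → #
    (5,4)@(11, 9): e=[-8,40,32] → ·
    (6,4)@(13, 9): e=[-18,58,24] → ·
    (2,5)@(5, 11): e=[0,0,64] → #  [on edge]
  covered (10 px):
    · · · · · · · · ·
    · · · · · · # · ·
    · · · · · # # # ·
    · · · · # # # · ·
    · · · # # · · · ·
    · · # · · · · · ·

Answer: [48,0,16]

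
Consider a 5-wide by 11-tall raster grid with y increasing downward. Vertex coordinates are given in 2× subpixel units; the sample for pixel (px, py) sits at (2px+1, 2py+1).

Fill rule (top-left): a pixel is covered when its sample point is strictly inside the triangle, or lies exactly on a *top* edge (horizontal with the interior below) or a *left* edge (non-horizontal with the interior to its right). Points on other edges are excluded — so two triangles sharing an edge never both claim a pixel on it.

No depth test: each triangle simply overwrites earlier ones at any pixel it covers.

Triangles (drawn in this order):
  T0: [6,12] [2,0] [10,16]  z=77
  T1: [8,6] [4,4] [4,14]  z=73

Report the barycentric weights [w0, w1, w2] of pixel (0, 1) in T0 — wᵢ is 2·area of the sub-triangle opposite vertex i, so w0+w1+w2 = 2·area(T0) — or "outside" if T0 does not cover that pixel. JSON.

T0:
  2·area = 32
  edge (6, 12)→(2, 0): d=(-4,-12) top-left  bias=+0
  edge (2, 0)→(10, 16): d=(8,16) right/bottom  bias=-1
  edge (10, 16)→(6, 12): d=(-4,-4) top-left  bias=+0
    (1,1)@(3, 3): e=[0,8,24] → #  [on edge]
    (2,1)@(5, 3): e=[24,-24,32] → ·
    (1,2)@(3, 5): e=[-8,24,16] → ·
    (0,3)@(1, 7): e=[-40,72,0] → ·  [on edge]
    (2,3)@(5, 7): e=[8,8,16] → #
    (3,3)@(7, 7): e=[32,-24,24] → ·
    (1,4)@(3, 9): e=[-24,56,0] → ·  [on edge]
    (2,4)@(5, 9): e=[0,24,8] → #  [on edge]
    (3,4)@(7, 9): e=[24,-8,16] → ·
    (2,5)@(5, 11): e=[-8,40,0] → ·  [on edge]
    (3,5)@(7, 11): e=[16,8,8] → #
    (4,5)@(9, 11): e=[40,-24,16] → ·
    (3,6)@(7, 13): e=[8,24,0] → #  [on edge]
    (3,7)@(7, 15): e=[0,40,-8] → ·  [on edge]
    (4,7)@(9, 15): e=[24,8,0] → #  [on edge]
    (4,10)@(9, 21): e=[0,56,-24] → ·  [on edge]
  covered (6 px):
    · · · · ·
    · # · · ·
    · · · · ·
    · · # · ·
    · · # · ·
    · · · # ·
    · · · # ·
    · · · · #
    · · · · ·
    · · · · ·
    · · · · ·
T1:
  2·area = 40  (B↔C swapped to make it positive)
  edge (8, 6)→(4, 14): d=(-4,8) right/bottom  bias=-1
  edge (4, 14)→(4, 4): d=(0,-10) top-left  bias=+0
  edge (4, 4)→(8, 6): d=(4,2) right/bottom  bias=-1
    (2,2)@(5, 5): e=[28,10,2] → #
    (3,2)@(7, 5): e=[12,30,-2] → ·
    (2,3)@(5, 7): e=[20,10,10] → #
    (3,3)@(7, 7): e=[4,30,6] → #
    (4,3)@(9, 7): e=[-12,50,2] → ·
    (2,4)@(5, 9): e=[12,10,18] → #
    (3,4)@(7, 9): e=[-4,30,14] → ·
    (2,5)@(5, 11): e=[4,10,26] → #
    (3,5)@(7, 11): e=[-12,30,22] → ·
    (2,6)@(5, 13): e=[-4,10,34] → ·
  covered (5 px):
    · · · · ·
    · · · · ·
    · · # · ·
    · · # # ·
    · · # · ·
    · · # · ·
    · · · · ·
    · · · · ·
    · · · · ·
    · · · · ·
    · · · · ·

Answer: "outside"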